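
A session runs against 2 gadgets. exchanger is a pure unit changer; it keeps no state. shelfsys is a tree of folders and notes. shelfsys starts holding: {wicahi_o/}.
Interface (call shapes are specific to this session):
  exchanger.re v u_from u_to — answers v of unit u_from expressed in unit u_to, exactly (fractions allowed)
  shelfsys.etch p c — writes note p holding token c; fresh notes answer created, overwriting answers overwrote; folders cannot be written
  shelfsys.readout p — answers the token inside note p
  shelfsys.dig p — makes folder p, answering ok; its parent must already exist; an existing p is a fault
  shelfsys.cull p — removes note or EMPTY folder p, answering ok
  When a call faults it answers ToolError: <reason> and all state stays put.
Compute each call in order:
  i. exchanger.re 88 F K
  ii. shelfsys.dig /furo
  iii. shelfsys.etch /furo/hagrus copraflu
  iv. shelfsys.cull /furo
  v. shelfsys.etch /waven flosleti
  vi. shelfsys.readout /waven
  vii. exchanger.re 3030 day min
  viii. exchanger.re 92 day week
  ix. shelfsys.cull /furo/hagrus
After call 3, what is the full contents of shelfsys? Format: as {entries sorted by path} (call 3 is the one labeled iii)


Calling exchanger.re(v='88', u_from='F', u_to='K'), → 54767/180.
Invoking shelfsys.dig(p='/furo'), yielding ok.
I call shelfsys.etch(p='/furo/hagrus', c='copraflu'), yielding created.
Using shelfsys.cull(p='/furo'), — result: ToolError: not empty.
Next I call shelfsys.etch(p='/waven', c='flosleti'), yielding created.
Invoking shelfsys.readout(p='/waven'), and get flosleti.
I invoke exchanger.re(v='3030', u_from='day', u_to='min'), giving 4363200.
Using exchanger.re(v='92', u_from='day', u_to='week'), → 92/7.
Next I call shelfsys.cull(p='/furo/hagrus'), — result: ok.

Answer: {furo/, furo/hagrus=copraflu, wicahi_o/}


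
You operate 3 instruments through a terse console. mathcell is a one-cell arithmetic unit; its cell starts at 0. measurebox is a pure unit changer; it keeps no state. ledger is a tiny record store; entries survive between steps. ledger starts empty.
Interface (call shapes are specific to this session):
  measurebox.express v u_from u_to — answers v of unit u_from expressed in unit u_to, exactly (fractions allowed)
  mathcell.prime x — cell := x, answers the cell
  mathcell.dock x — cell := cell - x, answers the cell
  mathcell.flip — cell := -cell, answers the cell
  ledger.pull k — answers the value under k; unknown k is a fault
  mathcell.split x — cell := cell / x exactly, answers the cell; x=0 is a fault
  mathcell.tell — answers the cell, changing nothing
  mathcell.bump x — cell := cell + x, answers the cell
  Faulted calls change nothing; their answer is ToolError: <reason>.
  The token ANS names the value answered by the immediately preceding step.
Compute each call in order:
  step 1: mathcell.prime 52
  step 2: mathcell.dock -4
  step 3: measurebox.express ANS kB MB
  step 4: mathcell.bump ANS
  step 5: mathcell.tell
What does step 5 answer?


Answer: 7007/125

Derivation:
Using mathcell.prime(52), and observe 52.
I try mathcell.dock(-4), yielding 56.
Using measurebox.express(ANS, kB, MB), which returns 7/125.
I invoke mathcell.bump(ANS), yielding 7007/125.
Next I call mathcell.tell, which returns 7007/125.


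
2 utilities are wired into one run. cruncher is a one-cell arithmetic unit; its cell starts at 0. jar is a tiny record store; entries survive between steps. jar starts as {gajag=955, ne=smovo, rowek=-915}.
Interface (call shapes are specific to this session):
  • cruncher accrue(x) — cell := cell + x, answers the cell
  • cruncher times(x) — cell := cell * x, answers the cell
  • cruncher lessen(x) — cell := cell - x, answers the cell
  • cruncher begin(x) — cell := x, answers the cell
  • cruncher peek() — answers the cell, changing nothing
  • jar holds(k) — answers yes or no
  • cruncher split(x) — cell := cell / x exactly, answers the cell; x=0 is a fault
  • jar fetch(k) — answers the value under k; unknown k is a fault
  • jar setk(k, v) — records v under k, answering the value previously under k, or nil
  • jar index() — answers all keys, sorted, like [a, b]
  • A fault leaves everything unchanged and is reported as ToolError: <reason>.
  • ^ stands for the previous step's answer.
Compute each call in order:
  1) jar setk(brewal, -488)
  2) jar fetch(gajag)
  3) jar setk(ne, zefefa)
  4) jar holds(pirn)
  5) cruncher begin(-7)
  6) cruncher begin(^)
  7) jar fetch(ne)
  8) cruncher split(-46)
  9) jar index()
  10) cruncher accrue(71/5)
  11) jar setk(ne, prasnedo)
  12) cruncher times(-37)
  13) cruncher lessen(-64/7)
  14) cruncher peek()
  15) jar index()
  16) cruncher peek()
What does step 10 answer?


[in] jar setk k: brewal v: -488
:: nil
[in] jar fetch k: gajag
:: 955
[in] jar setk k: ne v: zefefa
:: smovo
[in] jar holds k: pirn
:: no
[in] cruncher begin x: -7
:: -7
[in] cruncher begin x: ^
:: -7
[in] jar fetch k: ne
:: zefefa
[in] cruncher split x: -46
:: 7/46
[in] jar index
:: [brewal, gajag, ne, rowek]
[in] cruncher accrue x: 71/5
:: 3301/230
[in] jar setk k: ne v: prasnedo
:: zefefa
[in] cruncher times x: -37
:: -122137/230
[in] cruncher lessen x: -64/7
:: -840239/1610
[in] cruncher peek
:: -840239/1610
[in] jar index
:: [brewal, gajag, ne, rowek]
[in] cruncher peek
:: -840239/1610

Answer: 3301/230


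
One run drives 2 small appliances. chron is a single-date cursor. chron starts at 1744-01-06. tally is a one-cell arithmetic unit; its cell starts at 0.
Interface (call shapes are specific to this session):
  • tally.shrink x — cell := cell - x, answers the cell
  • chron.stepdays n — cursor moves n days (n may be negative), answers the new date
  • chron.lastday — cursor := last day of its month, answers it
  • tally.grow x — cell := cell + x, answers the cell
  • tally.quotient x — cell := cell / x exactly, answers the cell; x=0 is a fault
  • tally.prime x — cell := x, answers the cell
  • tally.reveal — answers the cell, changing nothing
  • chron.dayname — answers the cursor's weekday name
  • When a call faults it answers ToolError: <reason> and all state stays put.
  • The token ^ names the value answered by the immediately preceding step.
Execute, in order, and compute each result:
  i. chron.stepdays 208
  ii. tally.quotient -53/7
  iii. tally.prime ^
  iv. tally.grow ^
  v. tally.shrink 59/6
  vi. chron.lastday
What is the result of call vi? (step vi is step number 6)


Answer: 1744-08-31

Derivation:
# chron.stepdays(208) => 1744-08-01
# tally.quotient(-53/7) => 0
# tally.prime(^) => 0
# tally.grow(^) => 0
# tally.shrink(59/6) => -59/6
# chron.lastday() => 1744-08-31


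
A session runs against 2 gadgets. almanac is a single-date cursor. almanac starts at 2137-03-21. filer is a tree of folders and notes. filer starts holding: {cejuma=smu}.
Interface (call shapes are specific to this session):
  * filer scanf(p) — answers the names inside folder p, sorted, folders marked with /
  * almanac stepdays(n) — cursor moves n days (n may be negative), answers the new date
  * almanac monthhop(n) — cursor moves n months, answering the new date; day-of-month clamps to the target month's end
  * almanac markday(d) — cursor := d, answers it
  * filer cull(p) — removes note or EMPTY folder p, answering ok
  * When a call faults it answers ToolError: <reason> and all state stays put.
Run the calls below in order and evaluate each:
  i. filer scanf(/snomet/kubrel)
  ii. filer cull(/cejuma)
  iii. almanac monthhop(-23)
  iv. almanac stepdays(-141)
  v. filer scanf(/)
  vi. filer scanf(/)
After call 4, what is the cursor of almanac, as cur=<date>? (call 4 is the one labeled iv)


I run filer scanf passing p='/snomet/kubrel', giving ToolError: not found.
Next I call filer cull passing p='/cejuma', giving ok.
I try almanac monthhop passing n='-23', giving 2135-04-21.
I use almanac stepdays passing n='-141': 2134-12-01.
I try filer scanf passing p='/', and observe [].
Now I run filer scanf passing p='/', and observe [].

Answer: cur=2134-12-01


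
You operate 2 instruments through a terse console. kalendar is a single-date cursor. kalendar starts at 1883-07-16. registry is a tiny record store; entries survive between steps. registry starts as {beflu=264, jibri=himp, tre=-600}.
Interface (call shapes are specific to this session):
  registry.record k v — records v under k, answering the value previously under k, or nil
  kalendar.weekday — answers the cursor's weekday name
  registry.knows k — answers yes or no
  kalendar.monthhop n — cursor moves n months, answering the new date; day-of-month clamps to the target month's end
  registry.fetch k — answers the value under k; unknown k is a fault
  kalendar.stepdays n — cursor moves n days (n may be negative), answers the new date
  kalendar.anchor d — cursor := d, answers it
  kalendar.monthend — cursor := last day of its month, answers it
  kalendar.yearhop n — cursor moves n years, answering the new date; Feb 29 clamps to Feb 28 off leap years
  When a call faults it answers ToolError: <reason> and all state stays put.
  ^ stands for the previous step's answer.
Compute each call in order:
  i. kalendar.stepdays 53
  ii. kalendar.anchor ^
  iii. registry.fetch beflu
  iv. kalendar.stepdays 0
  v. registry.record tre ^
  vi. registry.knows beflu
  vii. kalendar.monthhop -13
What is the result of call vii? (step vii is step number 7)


Answer: 1882-08-07

Derivation:
Invoking stepdays passing n='53', yielding 1883-09-07.
Using anchor passing d='^', and see 1883-09-07.
Using fetch passing k='beflu', yielding 264.
Then stepdays passing n='0': 1883-09-07.
Next I call record passing k='tre', v='^', and see -600.
I use knows passing k='beflu', which returns yes.
Next I call monthhop passing n='-13', — result: 1882-08-07.


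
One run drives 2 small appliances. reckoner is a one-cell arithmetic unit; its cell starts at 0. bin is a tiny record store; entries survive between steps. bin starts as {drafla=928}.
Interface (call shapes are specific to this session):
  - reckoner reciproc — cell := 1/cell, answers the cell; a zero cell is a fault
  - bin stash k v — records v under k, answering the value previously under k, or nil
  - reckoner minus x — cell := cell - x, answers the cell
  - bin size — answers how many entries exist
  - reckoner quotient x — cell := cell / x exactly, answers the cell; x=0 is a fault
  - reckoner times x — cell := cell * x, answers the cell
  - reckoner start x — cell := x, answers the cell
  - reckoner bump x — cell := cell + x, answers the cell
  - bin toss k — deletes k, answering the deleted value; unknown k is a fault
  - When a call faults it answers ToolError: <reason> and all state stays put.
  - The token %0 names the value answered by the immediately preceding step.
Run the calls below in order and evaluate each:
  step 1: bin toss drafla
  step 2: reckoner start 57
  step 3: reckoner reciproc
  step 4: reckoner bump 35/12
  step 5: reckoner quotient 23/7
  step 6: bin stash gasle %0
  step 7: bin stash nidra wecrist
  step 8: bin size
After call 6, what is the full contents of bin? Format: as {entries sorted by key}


Answer: {gasle=1561/1748}

Derivation:
[in] bin toss drafla
:: 928
[in] reckoner start 57
:: 57
[in] reckoner reciproc
:: 1/57
[in] reckoner bump 35/12
:: 223/76
[in] reckoner quotient 23/7
:: 1561/1748
[in] bin stash gasle %0
:: nil
[in] bin stash nidra wecrist
:: nil
[in] bin size
:: 2


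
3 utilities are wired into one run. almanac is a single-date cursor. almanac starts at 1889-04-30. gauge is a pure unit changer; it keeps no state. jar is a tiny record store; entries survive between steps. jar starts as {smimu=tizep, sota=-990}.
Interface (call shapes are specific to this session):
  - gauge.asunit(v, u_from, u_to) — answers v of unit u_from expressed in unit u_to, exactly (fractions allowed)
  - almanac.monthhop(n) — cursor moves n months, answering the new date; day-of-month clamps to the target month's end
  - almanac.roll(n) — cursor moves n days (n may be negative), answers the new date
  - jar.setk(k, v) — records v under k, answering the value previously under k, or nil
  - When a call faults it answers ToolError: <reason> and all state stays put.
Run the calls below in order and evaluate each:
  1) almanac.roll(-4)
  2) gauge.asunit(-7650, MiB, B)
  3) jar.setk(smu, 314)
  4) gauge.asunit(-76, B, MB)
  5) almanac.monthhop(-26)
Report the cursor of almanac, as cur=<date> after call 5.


-- 1. almanac.roll(n=-4) == 1889-04-26
-- 2. gauge.asunit(v=-7650, u_from=MiB, u_to=B) == -8021606400
-- 3. jar.setk(k=smu, v=314) == nil
-- 4. gauge.asunit(v=-76, u_from=B, u_to=MB) == -19/250000
-- 5. almanac.monthhop(n=-26) == 1887-02-26

Answer: cur=1887-02-26


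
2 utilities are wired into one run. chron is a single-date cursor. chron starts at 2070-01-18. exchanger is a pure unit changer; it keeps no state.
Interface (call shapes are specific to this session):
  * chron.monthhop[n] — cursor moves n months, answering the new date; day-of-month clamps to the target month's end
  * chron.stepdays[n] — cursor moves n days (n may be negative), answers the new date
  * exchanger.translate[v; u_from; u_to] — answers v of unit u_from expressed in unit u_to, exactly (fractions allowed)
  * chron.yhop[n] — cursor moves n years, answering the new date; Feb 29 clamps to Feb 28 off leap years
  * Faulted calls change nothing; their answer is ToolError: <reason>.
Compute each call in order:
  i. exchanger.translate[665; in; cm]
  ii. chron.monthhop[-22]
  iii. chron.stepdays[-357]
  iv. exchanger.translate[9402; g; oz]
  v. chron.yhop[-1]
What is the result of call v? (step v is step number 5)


>> exchanger.translate(v→665, u_from→in, u_to→cm)
<< 16891/10
>> chron.monthhop(n→-22)
<< 2068-03-18
>> chron.stepdays(n→-357)
<< 2067-03-27
>> exchanger.translate(v→9402, u_from→g, u_to→oz)
<< 15043200000/45359237
>> chron.yhop(n→-1)
<< 2066-03-27

Answer: 2066-03-27


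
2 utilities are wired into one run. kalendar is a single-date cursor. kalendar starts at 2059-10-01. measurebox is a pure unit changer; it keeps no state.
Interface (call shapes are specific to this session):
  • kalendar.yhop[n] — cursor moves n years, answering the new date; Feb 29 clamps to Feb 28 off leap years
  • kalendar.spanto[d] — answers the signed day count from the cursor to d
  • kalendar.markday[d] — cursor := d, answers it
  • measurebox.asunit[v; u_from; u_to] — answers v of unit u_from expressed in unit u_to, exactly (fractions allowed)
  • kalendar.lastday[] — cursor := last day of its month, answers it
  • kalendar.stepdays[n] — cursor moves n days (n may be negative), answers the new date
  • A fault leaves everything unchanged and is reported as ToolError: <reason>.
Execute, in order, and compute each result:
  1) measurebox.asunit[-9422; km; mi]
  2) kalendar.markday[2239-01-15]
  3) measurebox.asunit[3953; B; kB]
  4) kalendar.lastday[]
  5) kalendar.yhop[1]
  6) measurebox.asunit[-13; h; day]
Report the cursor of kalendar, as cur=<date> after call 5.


Answer: cur=2240-01-31

Derivation:
% measurebox.asunit v→-9422 u_from→km u_to→mi
:: -73609375/12573
% kalendar.markday d→2239-01-15
:: 2239-01-15
% measurebox.asunit v→3953 u_from→B u_to→kB
:: 3953/1000
% kalendar.lastday
:: 2239-01-31
% kalendar.yhop n→1
:: 2240-01-31
% measurebox.asunit v→-13 u_from→h u_to→day
:: -13/24


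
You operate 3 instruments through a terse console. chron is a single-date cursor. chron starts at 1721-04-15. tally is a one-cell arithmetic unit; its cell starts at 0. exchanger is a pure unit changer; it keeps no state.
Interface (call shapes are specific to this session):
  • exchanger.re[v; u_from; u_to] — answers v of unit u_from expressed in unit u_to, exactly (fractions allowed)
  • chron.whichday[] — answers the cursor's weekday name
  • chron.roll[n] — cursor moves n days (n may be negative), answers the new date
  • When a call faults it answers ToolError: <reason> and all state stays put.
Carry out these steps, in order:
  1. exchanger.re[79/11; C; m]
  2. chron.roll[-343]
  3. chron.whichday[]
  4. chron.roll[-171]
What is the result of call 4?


→ exchanger.re(v: 79/11, u_from: C, u_to: m)
← ToolError: incompatible units
→ chron.roll(n: -343)
← 1720-05-07
→ chron.whichday()
← Tuesday
→ chron.roll(n: -171)
← 1719-11-18

Answer: 1719-11-18


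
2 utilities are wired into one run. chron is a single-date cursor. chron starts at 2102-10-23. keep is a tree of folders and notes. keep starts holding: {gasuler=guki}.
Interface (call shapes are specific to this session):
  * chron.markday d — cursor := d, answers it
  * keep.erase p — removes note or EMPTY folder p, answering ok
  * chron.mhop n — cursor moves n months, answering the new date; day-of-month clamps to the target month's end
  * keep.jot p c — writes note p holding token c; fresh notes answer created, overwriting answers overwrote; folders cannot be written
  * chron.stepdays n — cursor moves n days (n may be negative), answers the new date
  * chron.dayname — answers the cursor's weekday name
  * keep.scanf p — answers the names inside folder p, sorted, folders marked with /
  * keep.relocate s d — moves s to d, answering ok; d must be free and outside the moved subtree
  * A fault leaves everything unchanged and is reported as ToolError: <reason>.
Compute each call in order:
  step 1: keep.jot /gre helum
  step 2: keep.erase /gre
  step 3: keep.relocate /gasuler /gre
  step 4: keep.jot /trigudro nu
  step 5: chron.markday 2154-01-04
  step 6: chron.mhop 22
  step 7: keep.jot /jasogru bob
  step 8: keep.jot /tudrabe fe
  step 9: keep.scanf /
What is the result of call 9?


==> keep.jot(p='/gre', c='helum')
<== created
==> keep.erase(p='/gre')
<== ok
==> keep.relocate(s='/gasuler', d='/gre')
<== ok
==> keep.jot(p='/trigudro', c='nu')
<== created
==> chron.markday(d='2154-01-04')
<== 2154-01-04
==> chron.mhop(n='22')
<== 2155-11-04
==> keep.jot(p='/jasogru', c='bob')
<== created
==> keep.jot(p='/tudrabe', c='fe')
<== created
==> keep.scanf(p='/')
<== [gre, jasogru, trigudro, tudrabe]

Answer: [gre, jasogru, trigudro, tudrabe]


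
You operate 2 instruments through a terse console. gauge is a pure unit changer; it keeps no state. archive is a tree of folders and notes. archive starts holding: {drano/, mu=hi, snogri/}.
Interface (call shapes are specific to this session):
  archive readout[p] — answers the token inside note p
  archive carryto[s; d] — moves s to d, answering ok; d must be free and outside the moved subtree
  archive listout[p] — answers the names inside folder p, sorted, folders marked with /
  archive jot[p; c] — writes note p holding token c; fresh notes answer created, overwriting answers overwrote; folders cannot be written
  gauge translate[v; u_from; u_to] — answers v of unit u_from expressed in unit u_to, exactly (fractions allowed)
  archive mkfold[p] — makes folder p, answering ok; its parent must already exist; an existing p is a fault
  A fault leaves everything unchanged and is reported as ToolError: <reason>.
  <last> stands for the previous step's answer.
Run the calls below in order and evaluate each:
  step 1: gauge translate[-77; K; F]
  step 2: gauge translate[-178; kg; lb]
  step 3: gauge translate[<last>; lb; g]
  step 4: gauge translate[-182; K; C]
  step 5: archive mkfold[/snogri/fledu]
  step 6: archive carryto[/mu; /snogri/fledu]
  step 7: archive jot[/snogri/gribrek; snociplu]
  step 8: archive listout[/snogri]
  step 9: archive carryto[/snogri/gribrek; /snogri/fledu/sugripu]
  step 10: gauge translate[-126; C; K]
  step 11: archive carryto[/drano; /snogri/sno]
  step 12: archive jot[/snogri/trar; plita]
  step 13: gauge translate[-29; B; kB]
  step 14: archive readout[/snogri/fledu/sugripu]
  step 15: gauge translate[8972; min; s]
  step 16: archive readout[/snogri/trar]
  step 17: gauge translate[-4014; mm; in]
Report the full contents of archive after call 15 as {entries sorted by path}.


Answer: {mu=hi, snogri/, snogri/fledu/, snogri/fledu/sugripu=snociplu, snogri/sno/, snogri/trar=plita}

Derivation:
;; gauge translate(v: -77, u_from: K, u_to: F) ~> -59827/100
;; gauge translate(v: -178, u_from: kg, u_to: lb) ~> -17800000000/45359237
;; gauge translate(v: <last>, u_from: lb, u_to: g) ~> -178000
;; gauge translate(v: -182, u_from: K, u_to: C) ~> -9103/20
;; archive mkfold(p: /snogri/fledu) ~> ok
;; archive carryto(s: /mu, d: /snogri/fledu) ~> ToolError: exists
;; archive jot(p: /snogri/gribrek, c: snociplu) ~> created
;; archive listout(p: /snogri) ~> [fledu/, gribrek]
;; archive carryto(s: /snogri/gribrek, d: /snogri/fledu/sugripu) ~> ok
;; gauge translate(v: -126, u_from: C, u_to: K) ~> 2943/20
;; archive carryto(s: /drano, d: /snogri/sno) ~> ok
;; archive jot(p: /snogri/trar, c: plita) ~> created
;; gauge translate(v: -29, u_from: B, u_to: kB) ~> -29/1000
;; archive readout(p: /snogri/fledu/sugripu) ~> snociplu
;; gauge translate(v: 8972, u_from: min, u_to: s) ~> 538320
;; archive readout(p: /snogri/trar) ~> plita
;; gauge translate(v: -4014, u_from: mm, u_to: in) ~> -20070/127


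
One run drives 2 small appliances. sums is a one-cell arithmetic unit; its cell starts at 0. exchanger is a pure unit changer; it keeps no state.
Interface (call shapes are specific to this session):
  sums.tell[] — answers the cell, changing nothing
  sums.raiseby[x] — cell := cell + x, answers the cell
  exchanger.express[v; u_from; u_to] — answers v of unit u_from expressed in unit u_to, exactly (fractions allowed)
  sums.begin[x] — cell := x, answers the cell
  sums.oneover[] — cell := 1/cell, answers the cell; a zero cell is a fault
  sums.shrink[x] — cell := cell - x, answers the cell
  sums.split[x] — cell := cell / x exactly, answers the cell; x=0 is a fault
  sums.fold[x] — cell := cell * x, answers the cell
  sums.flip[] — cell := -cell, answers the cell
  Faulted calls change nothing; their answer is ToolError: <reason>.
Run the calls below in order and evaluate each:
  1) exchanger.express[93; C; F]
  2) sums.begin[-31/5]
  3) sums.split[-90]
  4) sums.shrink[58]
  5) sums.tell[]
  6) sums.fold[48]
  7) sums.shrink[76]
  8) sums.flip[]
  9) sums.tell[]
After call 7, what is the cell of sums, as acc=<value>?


Answer: acc=-214252/75

Derivation:
Do: exchanger.express[v: 93; u_from: C; u_to: F]
See: 997/5
Do: sums.begin[x: -31/5]
See: -31/5
Do: sums.split[x: -90]
See: 31/450
Do: sums.shrink[x: 58]
See: -26069/450
Do: sums.tell[]
See: -26069/450
Do: sums.fold[x: 48]
See: -208552/75
Do: sums.shrink[x: 76]
See: -214252/75
Do: sums.flip[]
See: 214252/75
Do: sums.tell[]
See: 214252/75


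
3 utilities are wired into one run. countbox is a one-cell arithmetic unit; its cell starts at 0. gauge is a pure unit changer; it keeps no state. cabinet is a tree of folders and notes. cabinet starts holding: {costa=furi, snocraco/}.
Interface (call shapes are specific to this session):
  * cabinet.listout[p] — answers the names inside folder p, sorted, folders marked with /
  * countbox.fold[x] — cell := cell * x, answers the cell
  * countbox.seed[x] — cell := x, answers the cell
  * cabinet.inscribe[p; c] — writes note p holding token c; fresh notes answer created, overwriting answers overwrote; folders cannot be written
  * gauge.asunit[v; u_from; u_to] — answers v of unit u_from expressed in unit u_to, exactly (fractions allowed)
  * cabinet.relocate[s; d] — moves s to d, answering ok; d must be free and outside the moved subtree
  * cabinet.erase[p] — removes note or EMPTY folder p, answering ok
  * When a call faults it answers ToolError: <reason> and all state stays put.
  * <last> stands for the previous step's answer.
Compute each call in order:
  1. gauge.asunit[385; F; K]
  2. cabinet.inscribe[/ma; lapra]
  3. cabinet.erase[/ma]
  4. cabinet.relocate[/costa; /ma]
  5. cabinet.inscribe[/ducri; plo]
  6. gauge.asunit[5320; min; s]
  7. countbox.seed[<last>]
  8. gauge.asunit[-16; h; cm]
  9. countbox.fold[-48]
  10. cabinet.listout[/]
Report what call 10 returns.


>>> gauge.asunit v='385' u_from='F' u_to='K'
[out] 84467/180
>>> cabinet.inscribe p='/ma' c='lapra'
[out] created
>>> cabinet.erase p='/ma'
[out] ok
>>> cabinet.relocate s='/costa' d='/ma'
[out] ok
>>> cabinet.inscribe p='/ducri' c='plo'
[out] created
>>> gauge.asunit v='5320' u_from='min' u_to='s'
[out] 319200
>>> countbox.seed x='<last>'
[out] 319200
>>> gauge.asunit v='-16' u_from='h' u_to='cm'
[out] ToolError: incompatible units
>>> countbox.fold x='-48'
[out] -15321600
>>> cabinet.listout p='/'
[out] [ducri, ma, snocraco/]

Answer: [ducri, ma, snocraco/]


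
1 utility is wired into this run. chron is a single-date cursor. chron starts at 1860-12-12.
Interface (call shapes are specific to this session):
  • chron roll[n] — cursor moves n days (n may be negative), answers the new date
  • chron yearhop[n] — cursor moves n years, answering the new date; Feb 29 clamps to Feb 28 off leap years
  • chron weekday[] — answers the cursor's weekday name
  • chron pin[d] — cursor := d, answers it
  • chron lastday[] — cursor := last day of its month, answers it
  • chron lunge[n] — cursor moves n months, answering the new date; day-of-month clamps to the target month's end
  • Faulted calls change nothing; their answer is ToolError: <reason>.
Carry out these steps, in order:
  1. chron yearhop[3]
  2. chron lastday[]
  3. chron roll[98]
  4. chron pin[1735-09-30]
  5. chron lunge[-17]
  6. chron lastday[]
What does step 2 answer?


→ chron yearhop(n: 3)
← 1863-12-12
→ chron lastday()
← 1863-12-31
→ chron roll(n: 98)
← 1864-04-07
→ chron pin(d: 1735-09-30)
← 1735-09-30
→ chron lunge(n: -17)
← 1734-04-30
→ chron lastday()
← 1734-04-30

Answer: 1863-12-31


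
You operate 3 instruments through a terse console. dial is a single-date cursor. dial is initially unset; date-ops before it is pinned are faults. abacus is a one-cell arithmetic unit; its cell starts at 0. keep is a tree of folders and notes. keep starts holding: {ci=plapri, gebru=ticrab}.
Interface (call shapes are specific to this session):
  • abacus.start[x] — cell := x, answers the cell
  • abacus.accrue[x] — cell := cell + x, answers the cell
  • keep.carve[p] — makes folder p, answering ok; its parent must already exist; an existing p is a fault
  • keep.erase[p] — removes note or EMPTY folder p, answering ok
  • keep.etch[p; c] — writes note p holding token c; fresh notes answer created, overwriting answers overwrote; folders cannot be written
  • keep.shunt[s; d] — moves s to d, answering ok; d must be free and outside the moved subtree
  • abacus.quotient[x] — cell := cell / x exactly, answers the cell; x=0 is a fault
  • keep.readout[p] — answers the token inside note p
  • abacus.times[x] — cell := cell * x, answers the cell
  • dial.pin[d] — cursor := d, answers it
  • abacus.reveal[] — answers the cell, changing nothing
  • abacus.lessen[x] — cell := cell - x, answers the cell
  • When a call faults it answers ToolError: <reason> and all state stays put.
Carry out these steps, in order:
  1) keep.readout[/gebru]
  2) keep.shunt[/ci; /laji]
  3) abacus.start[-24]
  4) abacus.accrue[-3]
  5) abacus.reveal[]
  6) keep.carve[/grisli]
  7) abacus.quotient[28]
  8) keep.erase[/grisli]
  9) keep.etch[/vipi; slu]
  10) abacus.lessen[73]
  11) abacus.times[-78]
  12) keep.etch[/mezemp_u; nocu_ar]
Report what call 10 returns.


·→ keep.readout(p='/gebru')
·← ticrab
·→ keep.shunt(s='/ci', d='/laji')
·← ok
·→ abacus.start(x='-24')
·← -24
·→ abacus.accrue(x='-3')
·← -27
·→ abacus.reveal()
·← -27
·→ keep.carve(p='/grisli')
·← ok
·→ abacus.quotient(x='28')
·← -27/28
·→ keep.erase(p='/grisli')
·← ok
·→ keep.etch(p='/vipi', c='slu')
·← created
·→ abacus.lessen(x='73')
·← -2071/28
·→ abacus.times(x='-78')
·← 80769/14
·→ keep.etch(p='/mezemp_u', c='nocu_ar')
·← created

Answer: -2071/28


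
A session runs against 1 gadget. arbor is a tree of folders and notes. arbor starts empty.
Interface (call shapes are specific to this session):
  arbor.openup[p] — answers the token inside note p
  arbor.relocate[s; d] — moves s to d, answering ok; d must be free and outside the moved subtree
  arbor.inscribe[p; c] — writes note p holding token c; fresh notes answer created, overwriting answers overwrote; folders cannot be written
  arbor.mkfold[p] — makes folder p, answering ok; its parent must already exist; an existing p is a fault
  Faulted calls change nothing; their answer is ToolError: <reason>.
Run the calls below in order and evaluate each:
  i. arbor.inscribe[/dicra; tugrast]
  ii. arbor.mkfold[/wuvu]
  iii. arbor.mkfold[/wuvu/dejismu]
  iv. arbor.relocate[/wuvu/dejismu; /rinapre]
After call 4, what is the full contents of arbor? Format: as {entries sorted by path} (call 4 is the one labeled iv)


Answer: {dicra=tugrast, rinapre/, wuvu/}

Derivation:
-> arbor.inscribe(p→/dicra, c→tugrast)
<- created
-> arbor.mkfold(p→/wuvu)
<- ok
-> arbor.mkfold(p→/wuvu/dejismu)
<- ok
-> arbor.relocate(s→/wuvu/dejismu, d→/rinapre)
<- ok


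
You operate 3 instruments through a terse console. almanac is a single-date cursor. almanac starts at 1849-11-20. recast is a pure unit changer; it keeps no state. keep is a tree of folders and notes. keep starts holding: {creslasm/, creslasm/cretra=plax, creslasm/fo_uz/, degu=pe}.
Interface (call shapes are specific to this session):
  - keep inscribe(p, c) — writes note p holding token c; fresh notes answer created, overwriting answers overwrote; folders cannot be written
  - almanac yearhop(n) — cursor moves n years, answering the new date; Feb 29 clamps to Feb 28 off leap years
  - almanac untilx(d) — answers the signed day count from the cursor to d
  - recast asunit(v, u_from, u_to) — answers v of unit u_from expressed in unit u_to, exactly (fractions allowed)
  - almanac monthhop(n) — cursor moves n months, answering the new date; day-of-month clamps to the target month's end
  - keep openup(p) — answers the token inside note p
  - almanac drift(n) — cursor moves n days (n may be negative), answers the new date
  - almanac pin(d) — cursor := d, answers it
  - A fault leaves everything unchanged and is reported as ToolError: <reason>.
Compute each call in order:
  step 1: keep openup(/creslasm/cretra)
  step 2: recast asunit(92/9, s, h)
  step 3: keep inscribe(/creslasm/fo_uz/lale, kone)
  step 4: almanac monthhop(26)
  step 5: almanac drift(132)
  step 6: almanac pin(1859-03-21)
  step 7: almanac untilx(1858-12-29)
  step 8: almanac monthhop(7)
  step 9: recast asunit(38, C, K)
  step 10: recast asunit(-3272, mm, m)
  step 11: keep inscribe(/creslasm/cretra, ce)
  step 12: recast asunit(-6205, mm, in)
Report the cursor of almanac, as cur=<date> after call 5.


Answer: cur=1852-05-31

Derivation:
I invoke keep openup(p=/creslasm/cretra), and see plax.
Invoking recast asunit(v=92/9, u_from=s, u_to=h), and see 23/8100.
Using keep inscribe(p=/creslasm/fo_uz/lale, c=kone), yielding created.
Invoking almanac monthhop(n=26), yielding 1852-01-20.
I call almanac drift(n=132), — result: 1852-05-31.
Next I call almanac pin(d=1859-03-21), giving 1859-03-21.
Then almanac untilx(d=1858-12-29), → -82.
I run almanac monthhop(n=7), — result: 1859-10-21.
I try recast asunit(v=38, u_from=C, u_to=K), giving 6223/20.
I run recast asunit(v=-3272, u_from=mm, u_to=m): -409/125.
Calling keep inscribe(p=/creslasm/cretra, c=ce), and get overwrote.
Invoking recast asunit(v=-6205, u_from=mm, u_to=in), — result: -31025/127.


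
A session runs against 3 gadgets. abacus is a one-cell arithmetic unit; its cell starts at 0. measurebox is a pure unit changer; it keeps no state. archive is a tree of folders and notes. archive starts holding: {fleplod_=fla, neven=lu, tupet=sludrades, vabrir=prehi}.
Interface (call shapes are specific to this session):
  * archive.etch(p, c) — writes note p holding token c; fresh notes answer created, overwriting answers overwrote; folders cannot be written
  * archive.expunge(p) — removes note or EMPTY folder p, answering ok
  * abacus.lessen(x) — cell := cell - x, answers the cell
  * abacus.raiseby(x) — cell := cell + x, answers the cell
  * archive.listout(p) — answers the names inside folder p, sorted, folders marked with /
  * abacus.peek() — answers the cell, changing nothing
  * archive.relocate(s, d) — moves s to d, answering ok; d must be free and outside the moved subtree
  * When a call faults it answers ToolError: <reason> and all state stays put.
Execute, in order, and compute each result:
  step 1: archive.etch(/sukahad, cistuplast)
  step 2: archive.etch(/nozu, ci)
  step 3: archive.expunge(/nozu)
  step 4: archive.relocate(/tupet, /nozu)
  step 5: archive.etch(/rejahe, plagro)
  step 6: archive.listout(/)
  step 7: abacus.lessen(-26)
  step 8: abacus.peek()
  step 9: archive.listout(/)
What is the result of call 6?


! archive.etch(p: /sukahad, c: cistuplast) => created
! archive.etch(p: /nozu, c: ci) => created
! archive.expunge(p: /nozu) => ok
! archive.relocate(s: /tupet, d: /nozu) => ok
! archive.etch(p: /rejahe, c: plagro) => created
! archive.listout(p: /) => [fleplod_, neven, nozu, rejahe, sukahad, vabrir]
! abacus.lessen(x: -26) => 26
! abacus.peek() => 26
! archive.listout(p: /) => [fleplod_, neven, nozu, rejahe, sukahad, vabrir]

Answer: [fleplod_, neven, nozu, rejahe, sukahad, vabrir]


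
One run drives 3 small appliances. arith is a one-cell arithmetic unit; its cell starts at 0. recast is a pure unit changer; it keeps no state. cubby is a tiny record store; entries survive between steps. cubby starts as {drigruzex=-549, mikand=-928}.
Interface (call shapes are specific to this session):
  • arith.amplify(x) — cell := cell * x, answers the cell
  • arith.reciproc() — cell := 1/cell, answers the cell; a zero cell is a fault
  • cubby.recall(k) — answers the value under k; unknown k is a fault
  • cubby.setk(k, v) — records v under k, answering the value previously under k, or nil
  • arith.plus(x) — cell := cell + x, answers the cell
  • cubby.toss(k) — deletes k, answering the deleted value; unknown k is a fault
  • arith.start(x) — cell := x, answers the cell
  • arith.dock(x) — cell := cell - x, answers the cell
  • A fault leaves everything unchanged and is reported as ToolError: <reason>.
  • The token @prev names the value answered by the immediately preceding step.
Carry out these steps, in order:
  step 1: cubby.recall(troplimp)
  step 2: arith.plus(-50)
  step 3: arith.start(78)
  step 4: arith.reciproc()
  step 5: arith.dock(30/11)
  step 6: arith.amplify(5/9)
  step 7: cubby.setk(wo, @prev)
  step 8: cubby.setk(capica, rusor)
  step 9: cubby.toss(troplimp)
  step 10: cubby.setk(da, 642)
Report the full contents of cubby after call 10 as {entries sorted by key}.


I run cubby.recall(k=troplimp): ToolError: no such key troplimp.
Invoking arith.plus(x=-50), and get -50.
Calling arith.start(x=78), and see 78.
I run arith.reciproc, — result: 1/78.
Now I run arith.dock(x=30/11): -2329/858.
I invoke arith.amplify(x=5/9), and see -11645/7722.
I call cubby.setk(k=wo, v=@prev), → nil.
I call cubby.setk(k=capica, v=rusor), giving nil.
I run cubby.toss(k=troplimp), giving ToolError: no such key troplimp.
Using cubby.setk(k=da, v=642), and see nil.

Answer: {capica=rusor, da=642, drigruzex=-549, mikand=-928, wo=-11645/7722}


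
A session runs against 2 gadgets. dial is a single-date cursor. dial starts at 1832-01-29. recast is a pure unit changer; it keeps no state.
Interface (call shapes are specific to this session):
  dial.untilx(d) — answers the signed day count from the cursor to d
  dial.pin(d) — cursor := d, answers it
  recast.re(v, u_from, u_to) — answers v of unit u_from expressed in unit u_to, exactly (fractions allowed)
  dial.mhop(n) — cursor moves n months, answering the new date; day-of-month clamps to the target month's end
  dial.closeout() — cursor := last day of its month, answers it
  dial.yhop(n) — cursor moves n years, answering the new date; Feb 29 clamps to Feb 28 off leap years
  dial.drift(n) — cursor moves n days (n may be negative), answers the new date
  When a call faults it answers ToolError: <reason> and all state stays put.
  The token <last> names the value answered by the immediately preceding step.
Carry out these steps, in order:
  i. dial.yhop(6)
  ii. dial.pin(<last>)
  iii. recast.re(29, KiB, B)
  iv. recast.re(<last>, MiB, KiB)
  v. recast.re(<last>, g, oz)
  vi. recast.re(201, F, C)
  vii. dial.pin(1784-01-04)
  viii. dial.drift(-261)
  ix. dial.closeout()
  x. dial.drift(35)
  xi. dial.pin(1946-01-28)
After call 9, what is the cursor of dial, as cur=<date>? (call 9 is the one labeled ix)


Answer: cur=1783-04-30

Derivation:
→ dial.yhop(n=6)
← 1838-01-29
→ dial.pin(d=<last>)
← 1838-01-29
→ recast.re(v=29, u_from=KiB, u_to=B)
← 29696
→ recast.re(v=<last>, u_from=MiB, u_to=KiB)
← 30408704
→ recast.re(v=<last>, u_from=g, u_to=oz)
← 48653926400000/45359237
→ recast.re(v=201, u_from=F, u_to=C)
← 845/9
→ dial.pin(d=1784-01-04)
← 1784-01-04
→ dial.drift(n=-261)
← 1783-04-18
→ dial.closeout()
← 1783-04-30
→ dial.drift(n=35)
← 1783-06-04
→ dial.pin(d=1946-01-28)
← 1946-01-28


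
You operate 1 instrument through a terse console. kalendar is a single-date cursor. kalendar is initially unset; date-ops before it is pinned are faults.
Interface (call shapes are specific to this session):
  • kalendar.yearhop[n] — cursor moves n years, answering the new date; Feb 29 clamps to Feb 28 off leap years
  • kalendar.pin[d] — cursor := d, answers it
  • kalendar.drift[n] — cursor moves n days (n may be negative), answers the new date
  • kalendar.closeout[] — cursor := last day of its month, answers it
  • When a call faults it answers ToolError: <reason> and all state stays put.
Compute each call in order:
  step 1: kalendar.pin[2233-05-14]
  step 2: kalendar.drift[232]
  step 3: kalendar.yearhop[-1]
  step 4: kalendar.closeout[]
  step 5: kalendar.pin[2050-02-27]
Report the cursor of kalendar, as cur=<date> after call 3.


Next I call kalendar.pin on d→2233-05-14, → 2233-05-14.
I call kalendar.drift on n→232, and observe 2234-01-01.
I run kalendar.yearhop on n→-1, giving 2233-01-01.
I invoke kalendar.closeout, which returns 2233-01-31.
Then kalendar.pin on d→2050-02-27, yielding 2050-02-27.

Answer: cur=2233-01-01


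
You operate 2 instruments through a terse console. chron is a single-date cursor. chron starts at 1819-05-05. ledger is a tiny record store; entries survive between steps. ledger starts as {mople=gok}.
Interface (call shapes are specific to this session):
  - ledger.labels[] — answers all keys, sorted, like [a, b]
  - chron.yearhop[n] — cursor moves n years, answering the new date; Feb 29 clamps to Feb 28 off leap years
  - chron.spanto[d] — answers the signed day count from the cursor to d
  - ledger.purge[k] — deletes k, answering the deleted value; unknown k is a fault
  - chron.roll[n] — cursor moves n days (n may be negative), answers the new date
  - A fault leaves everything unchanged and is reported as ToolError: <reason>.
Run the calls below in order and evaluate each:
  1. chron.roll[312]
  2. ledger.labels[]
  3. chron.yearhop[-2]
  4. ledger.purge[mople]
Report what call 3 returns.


# chron.roll(n=312) -> 1820-03-12
# ledger.labels() -> [mople]
# chron.yearhop(n=-2) -> 1818-03-12
# ledger.purge(k=mople) -> gok

Answer: 1818-03-12


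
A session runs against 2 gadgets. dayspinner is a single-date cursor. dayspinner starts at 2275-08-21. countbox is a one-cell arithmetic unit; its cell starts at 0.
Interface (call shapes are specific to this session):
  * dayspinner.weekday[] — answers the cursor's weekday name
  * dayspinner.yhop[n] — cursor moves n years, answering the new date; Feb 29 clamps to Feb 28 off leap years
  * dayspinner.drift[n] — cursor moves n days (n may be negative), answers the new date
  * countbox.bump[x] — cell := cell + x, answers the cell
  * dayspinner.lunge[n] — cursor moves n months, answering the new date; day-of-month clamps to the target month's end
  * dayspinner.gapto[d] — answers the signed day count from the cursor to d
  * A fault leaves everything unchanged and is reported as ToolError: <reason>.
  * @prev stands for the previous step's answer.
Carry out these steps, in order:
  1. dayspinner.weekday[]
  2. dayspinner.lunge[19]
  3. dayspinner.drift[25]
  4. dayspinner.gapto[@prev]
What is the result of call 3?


Answer: 2277-04-15

Derivation:
>> dayspinner.weekday()
<< Saturday
>> dayspinner.lunge(n='19')
<< 2277-03-21
>> dayspinner.drift(n='25')
<< 2277-04-15
>> dayspinner.gapto(d='@prev')
<< 0
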